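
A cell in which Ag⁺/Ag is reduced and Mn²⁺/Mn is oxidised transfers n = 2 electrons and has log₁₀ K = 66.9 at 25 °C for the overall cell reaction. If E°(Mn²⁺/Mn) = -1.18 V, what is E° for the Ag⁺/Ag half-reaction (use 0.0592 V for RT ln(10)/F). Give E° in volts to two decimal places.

+0.80 V

E°cell = (0.0592/n)·log K = (0.0592/2)(66.9) = +1.980 V.
Since Ag⁺/Ag is the cathode and Mn²⁺/Mn the anode, E°cell = E°(Ag⁺/Ag) − E°(Mn²⁺/Mn).
So E°(Ag⁺/Ag) = E°cell + E°(Mn²⁺/Mn) = +1.980 + (-1.18) = +0.80 V.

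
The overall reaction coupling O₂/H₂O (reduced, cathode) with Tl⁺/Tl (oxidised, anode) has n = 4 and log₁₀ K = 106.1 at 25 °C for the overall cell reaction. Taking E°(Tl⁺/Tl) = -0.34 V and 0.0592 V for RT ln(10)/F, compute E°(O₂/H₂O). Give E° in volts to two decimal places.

E°cell = (0.0592/n)·log K = (0.0592/4)(106.1) = +1.570 V.
Since O₂/H₂O is the cathode and Tl⁺/Tl the anode, E°cell = E°(O₂/H₂O) − E°(Tl⁺/Tl).
So E°(O₂/H₂O) = E°cell + E°(Tl⁺/Tl) = +1.570 + (-0.34) = +1.23 V.

+1.23 V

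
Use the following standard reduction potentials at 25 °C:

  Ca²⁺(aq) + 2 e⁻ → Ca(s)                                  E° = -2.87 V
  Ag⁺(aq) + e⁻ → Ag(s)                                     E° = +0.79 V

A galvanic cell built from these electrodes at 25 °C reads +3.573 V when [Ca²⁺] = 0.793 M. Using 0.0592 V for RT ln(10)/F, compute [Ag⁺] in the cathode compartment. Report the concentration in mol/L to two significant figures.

0.030 M

Ag⁺/Ag is the cathode, Ca²⁺/Ca the anode: E°cell = +3.66 V, n = 2.
Overall reaction: 2 Ag⁺(aq) + Ca(s) → 2 Ag(s) + Ca²⁺(aq); Q = [Ca²⁺]^1/[Ag⁺]^2.
From E = E° − (0.0592/n) log Q: log Q = (E° − E)·n/0.0592 = (+3.66 − (+3.573))·2/0.0592 = 2.9392.
So 2·log[Ag⁺] = 1·log(0.793) − log Q = -0.1007 − (2.9392) = -3.0399; log[Ag⁺] = -3.0399 / 2 = -1.5199; [Ag⁺] = 10^(-1.5199) ≈ 0.030 M.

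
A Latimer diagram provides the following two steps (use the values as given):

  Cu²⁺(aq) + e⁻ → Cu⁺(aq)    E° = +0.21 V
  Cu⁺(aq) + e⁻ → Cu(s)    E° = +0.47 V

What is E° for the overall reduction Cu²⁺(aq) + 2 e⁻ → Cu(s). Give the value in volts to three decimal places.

Adding the free-energy changes (−nFE°) of the two steps gives −n₃FE°₃ = −n₁FE°₁ − n₂FE°₂.
E°₃ = (1×+0.21 + 1×+0.47) / 2 = (+0.680) / 2 = +0.340 V.

+0.340 V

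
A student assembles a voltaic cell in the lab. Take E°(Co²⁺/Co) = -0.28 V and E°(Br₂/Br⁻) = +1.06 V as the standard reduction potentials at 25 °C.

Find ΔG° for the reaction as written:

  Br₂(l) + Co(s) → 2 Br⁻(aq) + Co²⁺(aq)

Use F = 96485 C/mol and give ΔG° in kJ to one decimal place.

-258.6 kJ

As written, Br₂/Br⁻ is reduced (cathode) and Co²⁺/Co is oxidised (anode), so E°cell = (+1.06) − (-0.28) = +1.34 V.
Balancing electrons gives n = 2.
ΔG° = −nFE° = −(2)(96485)(+1.34) = -258,580 J = -258.6 kJ.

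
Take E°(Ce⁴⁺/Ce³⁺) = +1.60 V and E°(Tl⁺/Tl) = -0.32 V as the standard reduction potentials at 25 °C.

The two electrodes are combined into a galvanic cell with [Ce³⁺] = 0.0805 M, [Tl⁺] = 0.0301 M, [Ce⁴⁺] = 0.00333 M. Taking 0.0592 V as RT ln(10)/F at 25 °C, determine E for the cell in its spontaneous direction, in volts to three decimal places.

Ce⁴⁺/Ce³⁺ is the cathode (higher E°), Tl⁺/Tl the anode: E°cell = +1.60 − (-0.32) = +1.92 V, n = 1.
Overall: Ce⁴⁺(aq) + Tl(s) → Ce³⁺(aq) + Tl⁺(aq)
Q = [Ce³⁺]·[Tl⁺] / ([Ce⁴⁺]); log Q = -0.138.
E = E° − (0.0592/n) log Q = +1.92 − (0.0592/1)(-0.138) = +1.928 V.

+1.928 V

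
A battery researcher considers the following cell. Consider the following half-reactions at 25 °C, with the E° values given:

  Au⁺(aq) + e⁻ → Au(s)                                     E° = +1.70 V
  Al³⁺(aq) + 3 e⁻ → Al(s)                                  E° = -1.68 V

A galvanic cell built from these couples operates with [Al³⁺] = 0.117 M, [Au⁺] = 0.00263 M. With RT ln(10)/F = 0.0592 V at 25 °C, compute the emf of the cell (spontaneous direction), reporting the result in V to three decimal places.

Au⁺/Au is the cathode (higher E°), Al³⁺/Al the anode: E°cell = +1.70 − (-1.68) = +3.38 V, n = 3.
Overall: 3 Au⁺(aq) + Al(s) → 3 Au(s) + Al³⁺(aq)
Q = [Al³⁺] / ([Au⁺]^3); log Q = 6.808.
E = E° − (0.0592/n) log Q = +3.38 − (0.0592/3)(6.808) = +3.246 V.

+3.246 V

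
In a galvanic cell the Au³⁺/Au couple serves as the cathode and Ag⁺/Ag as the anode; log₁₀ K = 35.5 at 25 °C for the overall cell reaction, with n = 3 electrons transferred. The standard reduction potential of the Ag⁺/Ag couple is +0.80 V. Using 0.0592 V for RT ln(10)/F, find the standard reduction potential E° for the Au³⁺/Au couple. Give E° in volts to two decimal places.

E°cell = (0.0592/n)·log K = (0.0592/3)(35.5) = +0.701 V.
Since Au³⁺/Au is the cathode and Ag⁺/Ag the anode, E°cell = E°(Au³⁺/Au) − E°(Ag⁺/Ag).
So E°(Au³⁺/Au) = E°cell + E°(Ag⁺/Ag) = +0.701 + (+0.80) = +1.50 V.

+1.50 V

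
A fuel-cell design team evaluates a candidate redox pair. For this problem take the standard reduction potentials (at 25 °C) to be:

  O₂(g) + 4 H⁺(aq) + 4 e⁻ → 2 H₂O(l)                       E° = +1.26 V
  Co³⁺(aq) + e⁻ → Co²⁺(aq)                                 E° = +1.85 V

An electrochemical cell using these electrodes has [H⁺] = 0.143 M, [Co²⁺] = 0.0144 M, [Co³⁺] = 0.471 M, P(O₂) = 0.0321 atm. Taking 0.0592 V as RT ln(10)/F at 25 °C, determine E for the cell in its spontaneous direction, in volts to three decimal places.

Co³⁺/Co²⁺ is the cathode (higher E°), O₂/H₂O the anode: E°cell = +1.85 − (+1.26) = +0.59 V, n = 4.
Overall: 4 Co³⁺(aq) + 2 H₂O(l) → 4 Co²⁺(aq) + O₂(g) + 4 H⁺(aq)
Q = [Co²⁺]^4·P(O₂)·[H⁺]^4 / ([Co³⁺]^4); log Q = -10.931.
E = E° − (0.0592/n) log Q = +0.59 − (0.0592/4)(-10.931) = +0.752 V.

+0.752 V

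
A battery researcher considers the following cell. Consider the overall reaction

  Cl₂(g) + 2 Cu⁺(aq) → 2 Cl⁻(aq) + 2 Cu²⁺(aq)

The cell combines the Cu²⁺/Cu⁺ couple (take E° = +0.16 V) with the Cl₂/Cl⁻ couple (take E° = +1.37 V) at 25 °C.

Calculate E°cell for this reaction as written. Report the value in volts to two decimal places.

+1.21 V

The Cl₂/Cl⁻ couple has the higher reduction potential, so it is the cathode; Cu²⁺/Cu⁺ is oxidised at the anode.
E°cell = E°(cathode) − E°(anode) = (+1.37) − (+0.16) = +1.21 V.
Since E°cell > 0, the reaction is spontaneous under standard conditions.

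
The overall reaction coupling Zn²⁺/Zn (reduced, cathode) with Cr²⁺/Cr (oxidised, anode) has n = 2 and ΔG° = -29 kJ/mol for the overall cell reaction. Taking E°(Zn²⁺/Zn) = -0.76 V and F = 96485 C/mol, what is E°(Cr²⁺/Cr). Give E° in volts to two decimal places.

-0.91 V

E°cell = −ΔG°/(nF) = −(-29×10³)/((2)(96485)) = +0.150 V.
Since Zn²⁺/Zn is the cathode and Cr²⁺/Cr the anode, E°cell = E°(Zn²⁺/Zn) − E°(Cr²⁺/Cr).
So E°(Cr²⁺/Cr) = E°(Zn²⁺/Zn) − E°cell = (-0.76) − (+0.150) = -0.91 V.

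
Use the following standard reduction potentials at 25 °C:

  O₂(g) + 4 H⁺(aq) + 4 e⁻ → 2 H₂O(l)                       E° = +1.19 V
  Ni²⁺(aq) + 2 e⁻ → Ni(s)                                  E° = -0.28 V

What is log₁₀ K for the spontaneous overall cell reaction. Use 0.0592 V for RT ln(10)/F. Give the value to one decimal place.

99.3

Cathode: O₂/H₂O; anode: Ni²⁺/Ni. E°cell = +1.47 V, n = 4.
log K = nE°cell / 0.0592 = (4)(+1.47) / 0.0592 = 99.3.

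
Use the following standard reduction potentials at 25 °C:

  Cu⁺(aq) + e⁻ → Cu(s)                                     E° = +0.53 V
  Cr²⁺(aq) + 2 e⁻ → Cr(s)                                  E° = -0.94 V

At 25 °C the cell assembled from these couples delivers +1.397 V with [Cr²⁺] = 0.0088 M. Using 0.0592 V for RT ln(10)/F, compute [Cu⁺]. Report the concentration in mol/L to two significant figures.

Cu⁺/Cu is the cathode, Cr²⁺/Cr the anode: E°cell = +1.47 V, n = 2.
Overall reaction: 2 Cu⁺(aq) + Cr(s) → 2 Cu(s) + Cr²⁺(aq); Q = [Cr²⁺]^1/[Cu⁺]^2.
From E = E° − (0.0592/n) log Q: log Q = (E° − E)·n/0.0592 = (+1.47 − (+1.397))·2/0.0592 = 2.4662.
So 2·log[Cu⁺] = 1·log(0.0088) − log Q = -2.0555 − (2.4662) = -4.5217; log[Cu⁺] = -4.5217 / 2 = -2.2609; [Cu⁺] = 10^(-2.2609) ≈ 0.0055 M.

0.0055 M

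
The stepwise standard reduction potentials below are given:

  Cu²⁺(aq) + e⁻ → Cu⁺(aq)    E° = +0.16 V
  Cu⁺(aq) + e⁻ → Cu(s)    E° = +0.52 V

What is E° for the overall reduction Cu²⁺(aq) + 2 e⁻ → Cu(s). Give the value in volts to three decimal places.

Standard free energies of sequential steps add: ΔG°₃ = ΔG°₁ + ΔG°₂, so n₃E°₃ = n₁E°₁ + n₂E°₂.
E°₃ = (1×+0.16 + 1×+0.52) / 2 = (+0.680) / 2 = +0.340 V.

+0.340 V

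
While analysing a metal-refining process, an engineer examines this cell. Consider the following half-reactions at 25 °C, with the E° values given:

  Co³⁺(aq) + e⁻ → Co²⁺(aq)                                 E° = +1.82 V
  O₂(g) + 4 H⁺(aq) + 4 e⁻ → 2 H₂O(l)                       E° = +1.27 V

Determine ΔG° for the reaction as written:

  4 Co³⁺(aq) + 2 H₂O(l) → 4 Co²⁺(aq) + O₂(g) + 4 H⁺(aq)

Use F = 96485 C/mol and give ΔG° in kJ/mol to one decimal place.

-212.3 kJ/mol

As written, Co³⁺/Co²⁺ is reduced (cathode) and O₂/H₂O is oxidised (anode), so E°cell = (+1.82) − (+1.27) = +0.55 V.
Balancing electrons gives n = 4.
ΔG° = −nFE° = −(4)(96485)(+0.55) = -212,267 J = -212.3 kJ/mol.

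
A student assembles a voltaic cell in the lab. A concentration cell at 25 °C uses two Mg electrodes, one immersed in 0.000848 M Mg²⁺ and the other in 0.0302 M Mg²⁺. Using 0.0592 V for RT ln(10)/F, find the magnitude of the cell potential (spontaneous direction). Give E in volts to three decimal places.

For a concentration cell E°cell = 0. The 0.0302 M side is the cathode (reduction is favoured where [Mg²⁺] is higher).
With n = 2, E = −(0.0592/2) log([Mg²⁺]ₐₙ/[Mg²⁺]꜀ₐₜ) = −(0.0592/2) log(0.000848/0.0302) = −(0.0592/2)(-1.552) = +0.046 V.

+0.046 V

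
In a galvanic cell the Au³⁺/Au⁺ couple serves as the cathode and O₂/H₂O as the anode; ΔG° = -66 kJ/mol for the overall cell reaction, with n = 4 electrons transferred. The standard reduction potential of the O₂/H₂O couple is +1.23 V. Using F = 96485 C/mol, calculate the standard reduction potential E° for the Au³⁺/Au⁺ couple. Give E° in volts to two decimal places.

E°cell = −ΔG°/(nF) = −(-66×10³)/((4)(96485)) = +0.171 V.
Since Au³⁺/Au⁺ is the cathode and O₂/H₂O the anode, E°cell = E°(Au³⁺/Au⁺) − E°(O₂/H₂O).
So E°(Au³⁺/Au⁺) = E°cell + E°(O₂/H₂O) = +0.171 + (+1.23) = +1.40 V.

+1.40 V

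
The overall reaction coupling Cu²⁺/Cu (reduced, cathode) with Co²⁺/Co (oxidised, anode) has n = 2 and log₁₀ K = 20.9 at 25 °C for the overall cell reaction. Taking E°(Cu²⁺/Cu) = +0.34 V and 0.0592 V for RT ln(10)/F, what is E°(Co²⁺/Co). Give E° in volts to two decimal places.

-0.28 V

E°cell = (0.0592/n)·log K = (0.0592/2)(20.9) = +0.619 V.
Since Cu²⁺/Cu is the cathode and Co²⁺/Co the anode, E°cell = E°(Cu²⁺/Cu) − E°(Co²⁺/Co).
So E°(Co²⁺/Co) = E°(Cu²⁺/Cu) − E°cell = (+0.34) − (+0.619) = -0.28 V.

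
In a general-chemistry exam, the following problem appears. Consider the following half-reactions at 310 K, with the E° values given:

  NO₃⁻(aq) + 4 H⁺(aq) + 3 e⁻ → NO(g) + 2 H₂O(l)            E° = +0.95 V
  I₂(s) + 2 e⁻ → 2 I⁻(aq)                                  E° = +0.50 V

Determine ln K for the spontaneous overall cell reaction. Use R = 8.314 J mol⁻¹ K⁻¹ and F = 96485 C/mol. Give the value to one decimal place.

Cathode: NO₃⁻/NO; anode: I₂/I⁻. E°cell = (+0.95) − (+0.50) = +0.45 V, with n = 6.
ΔG° = −nFE° = −RT ln K, so ln K = nFE°/(RT) = (6)(96485)(+0.45) / ((8.314)(310)) = 101.077.

101.1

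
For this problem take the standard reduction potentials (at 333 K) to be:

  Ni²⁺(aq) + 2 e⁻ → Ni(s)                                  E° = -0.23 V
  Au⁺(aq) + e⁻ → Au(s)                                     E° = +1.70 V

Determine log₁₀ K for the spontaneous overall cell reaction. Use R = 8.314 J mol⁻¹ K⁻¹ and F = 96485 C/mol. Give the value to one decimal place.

58.4

Cathode: Au⁺/Au; anode: Ni²⁺/Ni. E°cell = (+1.70) − (-0.23) = +1.93 V, with n = 2.
ΔG° = −nFE° = −RT ln K, so ln K = nFE°/(RT) = (2)(96485)(+1.93) / ((8.314)(333)) = 134.522.
log₁₀ K = 134.522 / ln 10 = 58.4.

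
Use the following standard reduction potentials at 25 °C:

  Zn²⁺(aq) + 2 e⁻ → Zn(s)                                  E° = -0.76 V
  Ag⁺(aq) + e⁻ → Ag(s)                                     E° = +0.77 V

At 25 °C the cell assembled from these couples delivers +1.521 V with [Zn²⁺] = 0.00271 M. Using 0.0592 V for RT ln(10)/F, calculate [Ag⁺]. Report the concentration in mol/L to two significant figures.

0.037 M

Ag⁺/Ag is the cathode, Zn²⁺/Zn the anode: E°cell = +1.53 V, n = 2.
Overall reaction: 2 Ag⁺(aq) + Zn(s) → 2 Ag(s) + Zn²⁺(aq); Q = [Zn²⁺]^1/[Ag⁺]^2.
From E = E° − (0.0592/n) log Q: log Q = (E° − E)·n/0.0592 = (+1.53 − (+1.521))·2/0.0592 = 0.3041.
So 2·log[Ag⁺] = 1·log(0.00271) − log Q = -2.5670 − (0.3041) = -2.8711; log[Ag⁺] = -2.8711 / 2 = -1.4356; [Ag⁺] = 10^(-1.4356) ≈ 0.037 M.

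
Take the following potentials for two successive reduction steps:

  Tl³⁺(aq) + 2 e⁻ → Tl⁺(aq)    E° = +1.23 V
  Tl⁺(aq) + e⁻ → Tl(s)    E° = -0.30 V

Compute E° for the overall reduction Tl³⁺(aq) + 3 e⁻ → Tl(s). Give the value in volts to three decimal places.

Adding the free-energy changes (−nFE°) of the two steps gives −n₃FE°₃ = −n₁FE°₁ − n₂FE°₂.
E°₃ = (2×+1.23 + 1×-0.30) / 3 = (+2.160) / 3 = +0.720 V.

+0.720 V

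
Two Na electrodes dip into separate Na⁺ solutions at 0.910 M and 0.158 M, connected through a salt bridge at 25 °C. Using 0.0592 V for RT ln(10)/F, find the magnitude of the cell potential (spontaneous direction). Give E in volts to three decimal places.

For a concentration cell E°cell = 0. The 0.910 M side is the cathode (reduction is favoured where [Na⁺] is higher).
With n = 1, E = −(0.0592/1) log([Na⁺]ₐₙ/[Na⁺]꜀ₐₜ) = −(0.0592/1) log(0.158/0.91) = −(0.0592/1)(-0.760) = +0.045 V.

+0.045 V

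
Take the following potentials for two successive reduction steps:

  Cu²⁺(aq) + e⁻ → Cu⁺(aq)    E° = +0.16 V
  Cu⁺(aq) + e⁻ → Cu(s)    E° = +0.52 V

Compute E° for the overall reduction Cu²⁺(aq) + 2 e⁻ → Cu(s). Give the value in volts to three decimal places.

+0.340 V

Standard free energies of sequential steps add: ΔG°₃ = ΔG°₁ + ΔG°₂, so n₃E°₃ = n₁E°₁ + n₂E°₂.
E°₃ = (1×+0.16 + 1×+0.52) / 2 = (+0.680) / 2 = +0.340 V.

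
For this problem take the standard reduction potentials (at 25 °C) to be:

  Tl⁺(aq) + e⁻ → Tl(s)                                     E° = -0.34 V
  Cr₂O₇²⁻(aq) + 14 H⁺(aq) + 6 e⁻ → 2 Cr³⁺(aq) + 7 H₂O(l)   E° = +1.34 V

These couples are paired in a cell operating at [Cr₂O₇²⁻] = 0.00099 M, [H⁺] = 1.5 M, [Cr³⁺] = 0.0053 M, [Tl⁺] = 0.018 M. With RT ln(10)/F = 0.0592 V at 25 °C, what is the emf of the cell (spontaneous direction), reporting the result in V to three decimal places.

+1.823 V

Cr₂O₇²⁻/Cr³⁺ is the cathode (higher E°), Tl⁺/Tl the anode: E°cell = +1.34 − (-0.34) = +1.68 V, n = 6.
Overall: Cr₂O₇²⁻(aq) + 14 H⁺(aq) + 6 Tl(s) → 2 Cr³⁺(aq) + 7 H₂O(l) + 6 Tl⁺(aq)
Q = [Cr³⁺]^2·[Tl⁺]^6 / ([Cr₂O₇²⁻]·[H⁺]^14); log Q = -14.481.
E = E° − (0.0592/n) log Q = +1.68 − (0.0592/6)(-14.481) = +1.823 V.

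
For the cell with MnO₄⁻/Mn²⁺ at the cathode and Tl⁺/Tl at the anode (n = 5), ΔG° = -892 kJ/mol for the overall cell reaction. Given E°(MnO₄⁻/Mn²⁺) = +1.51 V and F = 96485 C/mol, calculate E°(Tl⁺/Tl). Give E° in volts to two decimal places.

-0.34 V

E°cell = −ΔG°/(nF) = −(-892×10³)/((5)(96485)) = +1.849 V.
Since MnO₄⁻/Mn²⁺ is the cathode and Tl⁺/Tl the anode, E°cell = E°(MnO₄⁻/Mn²⁺) − E°(Tl⁺/Tl).
So E°(Tl⁺/Tl) = E°(MnO₄⁻/Mn²⁺) − E°cell = (+1.51) − (+1.849) = -0.34 V.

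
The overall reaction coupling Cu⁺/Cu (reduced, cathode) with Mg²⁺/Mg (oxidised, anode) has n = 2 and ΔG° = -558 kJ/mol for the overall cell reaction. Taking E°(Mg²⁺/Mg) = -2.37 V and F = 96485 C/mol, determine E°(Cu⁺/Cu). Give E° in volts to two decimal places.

+0.52 V

E°cell = −ΔG°/(nF) = −(-558×10³)/((2)(96485)) = +2.892 V.
Since Cu⁺/Cu is the cathode and Mg²⁺/Mg the anode, E°cell = E°(Cu⁺/Cu) − E°(Mg²⁺/Mg).
So E°(Cu⁺/Cu) = E°cell + E°(Mg²⁺/Mg) = +2.892 + (-2.37) = +0.52 V.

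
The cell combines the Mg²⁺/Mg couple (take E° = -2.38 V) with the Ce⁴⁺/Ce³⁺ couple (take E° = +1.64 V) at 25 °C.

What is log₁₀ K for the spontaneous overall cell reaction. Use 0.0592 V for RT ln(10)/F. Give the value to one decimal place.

135.8

Cathode: Ce⁴⁺/Ce³⁺; anode: Mg²⁺/Mg. E°cell = +4.02 V, n = 2.
log K = nE°cell / 0.0592 = (2)(+4.02) / 0.0592 = 135.8.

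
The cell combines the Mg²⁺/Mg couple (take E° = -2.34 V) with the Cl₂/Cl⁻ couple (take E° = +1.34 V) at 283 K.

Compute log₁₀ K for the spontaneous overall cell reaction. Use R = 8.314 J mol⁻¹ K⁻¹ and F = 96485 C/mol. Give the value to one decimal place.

Cathode: Cl₂/Cl⁻; anode: Mg²⁺/Mg. E°cell = (+1.34) − (-2.34) = +3.68 V, with n = 2.
ΔG° = −nFE° = −RT ln K, so ln K = nFE°/(RT) = (2)(96485)(+3.68) / ((8.314)(283)) = 301.815.
log₁₀ K = 301.815 / ln 10 = 131.1.

131.1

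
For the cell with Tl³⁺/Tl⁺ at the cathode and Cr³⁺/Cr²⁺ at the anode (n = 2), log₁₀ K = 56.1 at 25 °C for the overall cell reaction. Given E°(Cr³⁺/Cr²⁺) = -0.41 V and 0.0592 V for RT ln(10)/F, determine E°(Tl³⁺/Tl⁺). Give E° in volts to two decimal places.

E°cell = (0.0592/n)·log K = (0.0592/2)(56.1) = +1.661 V.
Since Tl³⁺/Tl⁺ is the cathode and Cr³⁺/Cr²⁺ the anode, E°cell = E°(Tl³⁺/Tl⁺) − E°(Cr³⁺/Cr²⁺).
So E°(Tl³⁺/Tl⁺) = E°cell + E°(Cr³⁺/Cr²⁺) = +1.661 + (-0.41) = +1.25 V.

+1.25 V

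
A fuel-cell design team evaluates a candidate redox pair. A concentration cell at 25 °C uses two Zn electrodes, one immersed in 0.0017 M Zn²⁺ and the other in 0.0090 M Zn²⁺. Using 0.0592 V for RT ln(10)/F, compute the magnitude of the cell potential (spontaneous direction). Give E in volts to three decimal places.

For a concentration cell E°cell = 0. The 0.0090 M side is the cathode (reduction is favoured where [Zn²⁺] is higher).
With n = 2, E = −(0.0592/2) log([Zn²⁺]ₐₙ/[Zn²⁺]꜀ₐₜ) = −(0.0592/2) log(0.0017/0.009) = −(0.0592/2)(-0.724) = +0.021 V.

+0.021 V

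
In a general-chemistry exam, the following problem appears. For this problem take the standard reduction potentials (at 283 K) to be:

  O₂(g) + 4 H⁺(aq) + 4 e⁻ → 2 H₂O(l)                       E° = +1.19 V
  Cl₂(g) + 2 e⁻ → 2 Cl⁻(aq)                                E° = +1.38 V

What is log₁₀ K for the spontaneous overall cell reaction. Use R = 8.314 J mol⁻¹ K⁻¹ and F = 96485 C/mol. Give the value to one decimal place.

Cathode: Cl₂/Cl⁻; anode: O₂/H₂O. E°cell = (+1.38) − (+1.19) = +0.19 V, with n = 4.
ΔG° = −nFE° = −RT ln K, so ln K = nFE°/(RT) = (4)(96485)(+0.19) / ((8.314)(283)) = 31.166.
log₁₀ K = 31.166 / ln 10 = 13.5.

13.5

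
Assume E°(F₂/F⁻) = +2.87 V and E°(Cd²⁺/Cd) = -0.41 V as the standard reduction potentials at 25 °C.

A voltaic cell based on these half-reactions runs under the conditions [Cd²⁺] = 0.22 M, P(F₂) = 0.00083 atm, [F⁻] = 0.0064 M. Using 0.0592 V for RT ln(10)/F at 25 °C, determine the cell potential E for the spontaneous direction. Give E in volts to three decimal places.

F₂/F⁻ is the cathode (higher E°), Cd²⁺/Cd the anode: E°cell = +2.87 − (-0.41) = +3.28 V, n = 2.
Overall: F₂(g) + Cd(s) → 2 F⁻(aq) + Cd²⁺(aq)
Q = [F⁻]^2·[Cd²⁺] / (P(F₂)); log Q = -1.964.
E = E° − (0.0592/n) log Q = +3.28 − (0.0592/2)(-1.964) = +3.338 V.

+3.338 V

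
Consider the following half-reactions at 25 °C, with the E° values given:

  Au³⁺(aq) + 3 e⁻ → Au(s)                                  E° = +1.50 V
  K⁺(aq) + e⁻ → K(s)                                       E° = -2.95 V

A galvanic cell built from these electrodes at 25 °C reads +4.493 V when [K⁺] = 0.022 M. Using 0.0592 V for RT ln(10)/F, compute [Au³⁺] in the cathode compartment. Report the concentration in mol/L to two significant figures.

0.0016 M

Au³⁺/Au is the cathode, K⁺/K the anode: E°cell = +4.45 V, n = 3.
Overall reaction: Au³⁺(aq) + 3 K(s) → Au(s) + 3 K⁺(aq); Q = [K⁺]^3/[Au³⁺]^1.
From E = E° − (0.0592/n) log Q: log Q = (E° − E)·n/0.0592 = (+4.45 − (+4.493))·3/0.0592 = -2.1791.
So 1·log[Au³⁺] = 3·log(0.022) − log Q = -4.9727 − (-2.1791) = -2.7936; [Au³⁺] = 10^(-2.7936) ≈ 0.0016 M.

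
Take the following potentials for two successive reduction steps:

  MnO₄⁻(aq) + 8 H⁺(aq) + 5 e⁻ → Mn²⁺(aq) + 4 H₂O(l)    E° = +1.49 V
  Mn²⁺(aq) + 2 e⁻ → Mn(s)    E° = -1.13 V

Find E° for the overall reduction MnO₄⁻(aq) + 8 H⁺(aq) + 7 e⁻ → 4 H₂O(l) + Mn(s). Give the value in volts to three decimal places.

Adding the free-energy changes (−nFE°) of the two steps gives −n₃FE°₃ = −n₁FE°₁ − n₂FE°₂.
E°₃ = (5×+1.49 + 2×-1.13) / 7 = (+5.190) / 7 = +0.741 V.

+0.741 V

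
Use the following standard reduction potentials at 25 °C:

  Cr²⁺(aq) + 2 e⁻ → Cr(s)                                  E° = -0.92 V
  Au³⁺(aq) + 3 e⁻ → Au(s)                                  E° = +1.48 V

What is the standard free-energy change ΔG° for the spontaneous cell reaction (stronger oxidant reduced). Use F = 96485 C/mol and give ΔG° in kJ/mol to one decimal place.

-1389.4 kJ/mol

Au³⁺/Au (E° = +1.48 V) is the cathode; Cr²⁺/Cr (E° = -0.92 V) is the anode, so E°cell = +2.40 V.
Balancing electrons gives n = 6 (lcm of 3 and 2).
ΔG° = −nFE° = −(6)(96485)(+2.40) = -1,389,384 J = -1389.4 kJ/mol.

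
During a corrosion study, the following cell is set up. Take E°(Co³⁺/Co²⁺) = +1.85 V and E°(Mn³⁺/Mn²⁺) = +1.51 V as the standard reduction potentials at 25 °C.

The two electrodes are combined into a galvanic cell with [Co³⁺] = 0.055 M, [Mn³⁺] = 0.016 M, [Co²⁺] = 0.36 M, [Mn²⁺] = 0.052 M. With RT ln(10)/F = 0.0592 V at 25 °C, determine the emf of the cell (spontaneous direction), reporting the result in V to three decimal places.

Co³⁺/Co²⁺ is the cathode (higher E°), Mn³⁺/Mn²⁺ the anode: E°cell = +1.85 − (+1.51) = +0.34 V, n = 1.
Overall: Co³⁺(aq) + Mn²⁺(aq) → Co²⁺(aq) + Mn³⁺(aq)
Q = [Co²⁺]·[Mn³⁺] / ([Co³⁺]·[Mn²⁺]); log Q = 0.304.
E = E° − (0.0592/n) log Q = +0.34 − (0.0592/1)(0.304) = +0.322 V.

+0.322 V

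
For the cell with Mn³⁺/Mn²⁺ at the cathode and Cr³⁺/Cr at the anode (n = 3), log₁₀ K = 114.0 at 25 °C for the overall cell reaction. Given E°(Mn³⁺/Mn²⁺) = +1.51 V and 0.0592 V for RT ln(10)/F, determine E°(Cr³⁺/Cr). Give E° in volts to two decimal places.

-0.74 V

E°cell = (0.0592/n)·log K = (0.0592/3)(114.0) = +2.250 V.
Since Mn³⁺/Mn²⁺ is the cathode and Cr³⁺/Cr the anode, E°cell = E°(Mn³⁺/Mn²⁺) − E°(Cr³⁺/Cr).
So E°(Cr³⁺/Cr) = E°(Mn³⁺/Mn²⁺) − E°cell = (+1.51) − (+2.250) = -0.74 V.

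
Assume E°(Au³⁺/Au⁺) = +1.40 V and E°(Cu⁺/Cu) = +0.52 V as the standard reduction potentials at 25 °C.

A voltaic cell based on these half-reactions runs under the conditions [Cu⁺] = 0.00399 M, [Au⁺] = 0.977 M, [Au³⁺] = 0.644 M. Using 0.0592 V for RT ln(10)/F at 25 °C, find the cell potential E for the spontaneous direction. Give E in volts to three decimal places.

Au³⁺/Au⁺ is the cathode (higher E°), Cu⁺/Cu the anode: E°cell = +1.40 − (+0.52) = +0.88 V, n = 2.
Overall: Au³⁺(aq) + 2 Cu(s) → Au⁺(aq) + 2 Cu⁺(aq)
Q = [Au⁺]·[Cu⁺]^2 / ([Au³⁺]); log Q = -4.617.
E = E° − (0.0592/n) log Q = +0.88 − (0.0592/2)(-4.617) = +1.017 V.

+1.017 V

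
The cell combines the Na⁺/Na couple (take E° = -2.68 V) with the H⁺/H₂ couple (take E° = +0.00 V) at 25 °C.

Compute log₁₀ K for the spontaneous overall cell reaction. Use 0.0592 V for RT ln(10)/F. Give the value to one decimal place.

90.5

Cathode: H⁺/H₂; anode: Na⁺/Na. E°cell = +2.68 V, n = 2.
log K = nE°cell / 0.0592 = (2)(+2.68) / 0.0592 = 90.5.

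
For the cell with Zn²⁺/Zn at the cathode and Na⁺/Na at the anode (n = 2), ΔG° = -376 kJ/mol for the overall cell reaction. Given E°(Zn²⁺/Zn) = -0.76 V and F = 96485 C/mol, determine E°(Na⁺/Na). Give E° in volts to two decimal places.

E°cell = −ΔG°/(nF) = −(-376×10³)/((2)(96485)) = +1.948 V.
Since Zn²⁺/Zn is the cathode and Na⁺/Na the anode, E°cell = E°(Zn²⁺/Zn) − E°(Na⁺/Na).
So E°(Na⁺/Na) = E°(Zn²⁺/Zn) − E°cell = (-0.76) − (+1.948) = -2.71 V.

-2.71 V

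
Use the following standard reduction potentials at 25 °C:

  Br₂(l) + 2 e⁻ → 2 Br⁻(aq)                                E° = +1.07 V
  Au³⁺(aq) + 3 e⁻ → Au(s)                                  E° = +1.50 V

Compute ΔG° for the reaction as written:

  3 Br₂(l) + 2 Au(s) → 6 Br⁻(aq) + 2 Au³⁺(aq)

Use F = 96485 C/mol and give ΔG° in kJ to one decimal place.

+248.9 kJ

As written, Br₂/Br⁻ is reduced (cathode) and Au³⁺/Au is oxidised (anode), so E°cell = (+1.07) − (+1.50) = -0.43 V.
Balancing electrons gives n = 6.
ΔG° = −nFE° = −(6)(96485)(-0.43) = 248,931 J = +248.9 kJ.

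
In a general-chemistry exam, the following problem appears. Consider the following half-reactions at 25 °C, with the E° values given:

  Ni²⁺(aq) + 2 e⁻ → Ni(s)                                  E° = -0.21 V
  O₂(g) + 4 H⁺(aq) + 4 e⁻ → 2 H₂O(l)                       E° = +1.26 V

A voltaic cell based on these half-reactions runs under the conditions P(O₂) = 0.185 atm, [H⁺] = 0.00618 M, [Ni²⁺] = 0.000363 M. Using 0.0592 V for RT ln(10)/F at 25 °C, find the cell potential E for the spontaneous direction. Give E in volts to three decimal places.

+1.430 V

O₂/H₂O is the cathode (higher E°), Ni²⁺/Ni the anode: E°cell = +1.26 − (-0.21) = +1.47 V, n = 4.
Overall: O₂(g) + 4 H⁺(aq) + 2 Ni(s) → 2 H₂O(l) + 2 Ni²⁺(aq)
Q = [Ni²⁺]^2 / (P(O₂)·[H⁺]^4); log Q = 2.689.
E = E° − (0.0592/n) log Q = +1.47 − (0.0592/4)(2.689) = +1.430 V.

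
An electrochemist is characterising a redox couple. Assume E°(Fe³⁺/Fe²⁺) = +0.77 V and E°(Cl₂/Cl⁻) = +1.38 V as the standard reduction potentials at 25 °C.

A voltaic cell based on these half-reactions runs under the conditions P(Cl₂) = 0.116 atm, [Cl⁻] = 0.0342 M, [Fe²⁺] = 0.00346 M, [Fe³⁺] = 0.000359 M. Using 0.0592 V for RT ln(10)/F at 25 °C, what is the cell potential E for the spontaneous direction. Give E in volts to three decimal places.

+0.727 V

Cl₂/Cl⁻ is the cathode (higher E°), Fe³⁺/Fe²⁺ the anode: E°cell = +1.38 − (+0.77) = +0.61 V, n = 2.
Overall: Cl₂(g) + 2 Fe²⁺(aq) → 2 Cl⁻(aq) + 2 Fe³⁺(aq)
Q = [Cl⁻]^2·[Fe³⁺]^2 / (P(Cl₂)·[Fe²⁺]^2); log Q = -3.964.
E = E° − (0.0592/n) log Q = +0.61 − (0.0592/2)(-3.964) = +0.727 V.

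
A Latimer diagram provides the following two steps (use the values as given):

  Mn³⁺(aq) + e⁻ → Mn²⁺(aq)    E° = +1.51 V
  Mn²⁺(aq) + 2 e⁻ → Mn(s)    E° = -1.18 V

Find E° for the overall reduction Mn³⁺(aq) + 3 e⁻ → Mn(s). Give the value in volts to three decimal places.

-0.283 V

Adding the free-energy changes (−nFE°) of the two steps gives −n₃FE°₃ = −n₁FE°₁ − n₂FE°₂.
E°₃ = (1×+1.51 + 2×-1.18) / 3 = (-0.850) / 3 = -0.283 V.
E° values themselves are not directly additive — weighting by electron count is essential.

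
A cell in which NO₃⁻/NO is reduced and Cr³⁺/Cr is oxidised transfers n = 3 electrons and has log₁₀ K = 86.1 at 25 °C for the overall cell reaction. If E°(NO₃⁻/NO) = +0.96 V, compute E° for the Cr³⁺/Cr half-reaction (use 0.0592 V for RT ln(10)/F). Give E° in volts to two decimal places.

-0.74 V

E°cell = (0.0592/n)·log K = (0.0592/3)(86.1) = +1.699 V.
Since NO₃⁻/NO is the cathode and Cr³⁺/Cr the anode, E°cell = E°(NO₃⁻/NO) − E°(Cr³⁺/Cr).
So E°(Cr³⁺/Cr) = E°(NO₃⁻/NO) − E°cell = (+0.96) − (+1.699) = -0.74 V.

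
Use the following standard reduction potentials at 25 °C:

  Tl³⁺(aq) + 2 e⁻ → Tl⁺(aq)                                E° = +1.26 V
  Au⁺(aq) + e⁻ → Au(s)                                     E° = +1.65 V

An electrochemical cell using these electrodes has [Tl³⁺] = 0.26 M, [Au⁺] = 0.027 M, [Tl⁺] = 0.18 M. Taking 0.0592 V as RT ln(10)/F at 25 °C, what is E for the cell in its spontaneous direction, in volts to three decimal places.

Au⁺/Au is the cathode (higher E°), Tl³⁺/Tl⁺ the anode: E°cell = +1.65 − (+1.26) = +0.39 V, n = 2.
Overall: 2 Au⁺(aq) + Tl⁺(aq) → 2 Au(s) + Tl³⁺(aq)
Q = [Tl³⁺] / ([Au⁺]^2·[Tl⁺]); log Q = 3.297.
E = E° − (0.0592/n) log Q = +0.39 − (0.0592/2)(3.297) = +0.292 V.

+0.292 V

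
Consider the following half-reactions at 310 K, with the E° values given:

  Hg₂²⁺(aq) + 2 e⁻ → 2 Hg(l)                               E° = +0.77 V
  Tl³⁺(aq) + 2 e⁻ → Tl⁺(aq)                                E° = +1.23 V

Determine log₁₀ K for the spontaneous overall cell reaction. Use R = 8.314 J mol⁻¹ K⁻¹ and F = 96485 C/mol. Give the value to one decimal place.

Cathode: Tl³⁺/Tl⁺; anode: Hg₂²⁺/Hg. E°cell = (+1.23) − (+0.77) = +0.46 V, with n = 2.
ΔG° = −nFE° = −RT ln K, so ln K = nFE°/(RT) = (2)(96485)(+0.46) / ((8.314)(310)) = 34.441.
log₁₀ K = 34.441 / ln 10 = 15.0.

15.0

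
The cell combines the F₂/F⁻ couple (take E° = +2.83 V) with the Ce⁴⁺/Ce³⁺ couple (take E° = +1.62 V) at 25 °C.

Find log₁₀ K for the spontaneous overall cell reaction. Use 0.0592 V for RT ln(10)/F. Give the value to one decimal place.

Cathode: F₂/F⁻; anode: Ce⁴⁺/Ce³⁺. E°cell = +1.21 V, n = 2.
log K = nE°cell / 0.0592 = (2)(+1.21) / 0.0592 = 40.9.

40.9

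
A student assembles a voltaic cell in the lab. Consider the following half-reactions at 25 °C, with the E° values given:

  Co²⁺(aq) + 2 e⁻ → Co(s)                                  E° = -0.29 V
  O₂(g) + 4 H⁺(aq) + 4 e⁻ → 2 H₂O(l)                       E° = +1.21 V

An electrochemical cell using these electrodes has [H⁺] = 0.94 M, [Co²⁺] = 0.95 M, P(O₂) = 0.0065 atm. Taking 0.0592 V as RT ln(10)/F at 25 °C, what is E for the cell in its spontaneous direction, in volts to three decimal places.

+1.467 V

O₂/H₂O is the cathode (higher E°), Co²⁺/Co the anode: E°cell = +1.21 − (-0.29) = +1.50 V, n = 4.
Overall: O₂(g) + 4 H⁺(aq) + 2 Co(s) → 2 H₂O(l) + 2 Co²⁺(aq)
Q = [Co²⁺]^2 / (P(O₂)·[H⁺]^4); log Q = 2.250.
E = E° − (0.0592/n) log Q = +1.50 − (0.0592/4)(2.250) = +1.467 V.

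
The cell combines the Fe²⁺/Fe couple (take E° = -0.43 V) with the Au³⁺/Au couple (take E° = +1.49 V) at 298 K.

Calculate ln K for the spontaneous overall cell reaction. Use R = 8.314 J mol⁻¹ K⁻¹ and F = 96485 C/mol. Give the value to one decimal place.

448.6

Cathode: Au³⁺/Au; anode: Fe²⁺/Fe. E°cell = (+1.49) − (-0.43) = +1.92 V, with n = 6.
ΔG° = −nFE° = −RT ln K, so ln K = nFE°/(RT) = (6)(96485)(+1.92) / ((8.314)(298)) = 448.628.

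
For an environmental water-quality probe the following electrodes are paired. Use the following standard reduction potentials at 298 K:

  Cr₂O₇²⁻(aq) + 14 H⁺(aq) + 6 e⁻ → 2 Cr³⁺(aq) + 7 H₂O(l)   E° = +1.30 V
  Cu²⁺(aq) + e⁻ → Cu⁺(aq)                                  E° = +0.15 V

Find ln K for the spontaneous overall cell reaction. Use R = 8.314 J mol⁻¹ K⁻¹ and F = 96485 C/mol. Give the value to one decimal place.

268.7

Cathode: Cr₂O₇²⁻/Cr³⁺; anode: Cu²⁺/Cu⁺. E°cell = (+1.30) − (+0.15) = +1.15 V, with n = 6.
ΔG° = −nFE° = −RT ln K, so ln K = nFE°/(RT) = (6)(96485)(+1.15) / ((8.314)(298)) = 268.709.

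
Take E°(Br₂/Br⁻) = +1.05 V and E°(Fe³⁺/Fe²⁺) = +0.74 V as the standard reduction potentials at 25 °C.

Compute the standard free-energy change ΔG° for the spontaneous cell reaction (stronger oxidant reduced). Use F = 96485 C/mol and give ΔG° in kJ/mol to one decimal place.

Br₂/Br⁻ (E° = +1.05 V) is the cathode; Fe³⁺/Fe²⁺ (E° = +0.74 V) is the anode, so E°cell = +0.31 V.
Balancing electrons gives n = 2 (lcm of 2 and 1).
ΔG° = −nFE° = −(2)(96485)(+0.31) = -59,821 J = -59.8 kJ/mol.

-59.8 kJ/mol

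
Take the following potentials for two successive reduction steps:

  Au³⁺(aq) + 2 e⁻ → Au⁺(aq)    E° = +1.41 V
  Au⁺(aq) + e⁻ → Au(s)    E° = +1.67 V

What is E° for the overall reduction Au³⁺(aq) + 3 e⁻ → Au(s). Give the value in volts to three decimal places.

+1.497 V

Standard free energies of sequential steps add: ΔG°₃ = ΔG°₁ + ΔG°₂, so n₃E°₃ = n₁E°₁ + n₂E°₂.
E°₃ = (2×+1.41 + 1×+1.67) / 3 = (+4.490) / 3 = +1.497 V.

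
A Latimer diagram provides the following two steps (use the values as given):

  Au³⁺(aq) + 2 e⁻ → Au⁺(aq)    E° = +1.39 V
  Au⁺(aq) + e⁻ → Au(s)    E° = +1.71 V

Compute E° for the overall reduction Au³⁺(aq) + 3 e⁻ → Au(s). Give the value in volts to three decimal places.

+1.497 V

Adding the free-energy changes (−nFE°) of the two steps gives −n₃FE°₃ = −n₁FE°₁ − n₂FE°₂.
E°₃ = (2×+1.39 + 1×+1.71) / 3 = (+4.490) / 3 = +1.497 V.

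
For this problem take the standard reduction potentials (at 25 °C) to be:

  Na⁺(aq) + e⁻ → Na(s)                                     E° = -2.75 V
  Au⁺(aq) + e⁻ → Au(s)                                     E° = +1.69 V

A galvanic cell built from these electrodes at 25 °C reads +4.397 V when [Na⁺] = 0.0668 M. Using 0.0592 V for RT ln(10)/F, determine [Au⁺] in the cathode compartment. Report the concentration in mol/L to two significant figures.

0.013 M

Au⁺/Au is the cathode, Na⁺/Na the anode: E°cell = +4.44 V, n = 1.
Overall reaction: Au⁺(aq) + Na(s) → Au(s) + Na⁺(aq); Q = [Na⁺]^1/[Au⁺]^1.
From E = E° − (0.0592/n) log Q: log Q = (E° − E)·n/0.0592 = (+4.44 − (+4.397))·1/0.0592 = 0.7264.
So 1·log[Au⁺] = 1·log(0.0668) − log Q = -1.1752 − (0.7264) = -1.9016; [Au⁺] = 10^(-1.9016) ≈ 0.013 M.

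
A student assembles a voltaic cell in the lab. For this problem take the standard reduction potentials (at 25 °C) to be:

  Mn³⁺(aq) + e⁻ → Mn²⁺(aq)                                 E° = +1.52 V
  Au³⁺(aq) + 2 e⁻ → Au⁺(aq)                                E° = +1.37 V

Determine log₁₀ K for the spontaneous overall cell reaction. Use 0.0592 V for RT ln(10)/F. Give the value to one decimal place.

5.1

Cathode: Mn³⁺/Mn²⁺; anode: Au³⁺/Au⁺. E°cell = +0.15 V, n = 2.
log K = nE°cell / 0.0592 = (2)(+0.15) / 0.0592 = 5.1.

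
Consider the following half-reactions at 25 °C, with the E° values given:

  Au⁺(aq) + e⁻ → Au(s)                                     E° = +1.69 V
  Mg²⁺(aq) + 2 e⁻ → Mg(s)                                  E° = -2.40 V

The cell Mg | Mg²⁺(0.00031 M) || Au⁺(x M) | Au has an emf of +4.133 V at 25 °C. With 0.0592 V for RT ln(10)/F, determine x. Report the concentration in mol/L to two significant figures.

Au⁺/Au is the cathode, Mg²⁺/Mg the anode: E°cell = +4.09 V, n = 2.
Overall reaction: 2 Au⁺(aq) + Mg(s) → 2 Au(s) + Mg²⁺(aq); Q = [Mg²⁺]^1/[Au⁺]^2.
From E = E° − (0.0592/n) log Q: log Q = (E° − E)·n/0.0592 = (+4.09 − (+4.133))·2/0.0592 = -1.4527.
So 2·log[Au⁺] = 1·log(0.00031) − log Q = -3.5086 − (-1.4527) = -2.0559; log[Au⁺] = -2.0559 / 2 = -1.0279; [Au⁺] = 10^(-1.0279) ≈ 0.094 M.

0.094 M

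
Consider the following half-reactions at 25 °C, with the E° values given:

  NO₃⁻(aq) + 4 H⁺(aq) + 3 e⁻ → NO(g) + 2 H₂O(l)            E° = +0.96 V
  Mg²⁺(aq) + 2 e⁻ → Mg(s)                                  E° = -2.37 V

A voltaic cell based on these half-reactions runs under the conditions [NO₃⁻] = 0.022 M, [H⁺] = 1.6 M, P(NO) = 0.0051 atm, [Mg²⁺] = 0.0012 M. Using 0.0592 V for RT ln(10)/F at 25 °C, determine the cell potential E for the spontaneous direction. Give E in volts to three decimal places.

NO₃⁻/NO is the cathode (higher E°), Mg²⁺/Mg the anode: E°cell = +0.96 − (-2.37) = +3.33 V, n = 6.
Overall: 2 NO₃⁻(aq) + 8 H⁺(aq) + 3 Mg(s) → 2 NO(g) + 4 H₂O(l) + 3 Mg²⁺(aq)
Q = P(NO)^2·[Mg²⁺]^3 / ([NO₃⁻]^2·[H⁺]^8); log Q = -11.665.
E = E° − (0.0592/n) log Q = +3.33 − (0.0592/6)(-11.665) = +3.445 V.

+3.445 V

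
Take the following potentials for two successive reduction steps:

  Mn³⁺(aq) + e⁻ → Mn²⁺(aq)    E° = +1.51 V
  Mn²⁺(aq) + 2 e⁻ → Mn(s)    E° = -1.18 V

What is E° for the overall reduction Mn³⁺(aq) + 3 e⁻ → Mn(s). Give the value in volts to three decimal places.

-0.283 V

Adding the free-energy changes (−nFE°) of the two steps gives −n₃FE°₃ = −n₁FE°₁ − n₂FE°₂.
E°₃ = (1×+1.51 + 2×-1.18) / 3 = (-0.850) / 3 = -0.283 V.
Simply averaging or adding the two E° values would be wrong; the electron-weighted sum is required.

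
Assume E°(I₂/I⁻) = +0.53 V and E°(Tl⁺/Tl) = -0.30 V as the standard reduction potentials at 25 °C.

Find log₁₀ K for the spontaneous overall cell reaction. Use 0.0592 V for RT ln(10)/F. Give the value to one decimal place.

28.0

Cathode: I₂/I⁻; anode: Tl⁺/Tl. E°cell = +0.83 V, n = 2.
log K = nE°cell / 0.0592 = (2)(+0.83) / 0.0592 = 28.0.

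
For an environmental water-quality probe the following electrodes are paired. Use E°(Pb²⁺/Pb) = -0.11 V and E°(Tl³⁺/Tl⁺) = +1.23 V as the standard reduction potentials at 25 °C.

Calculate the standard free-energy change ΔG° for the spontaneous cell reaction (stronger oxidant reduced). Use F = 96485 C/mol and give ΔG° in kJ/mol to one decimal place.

Tl³⁺/Tl⁺ (E° = +1.23 V) is the cathode; Pb²⁺/Pb (E° = -0.11 V) is the anode, so E°cell = +1.34 V.
Balancing electrons gives n = 2 (lcm of 2 and 2).
ΔG° = −nFE° = −(2)(96485)(+1.34) = -258,580 J = -258.6 kJ/mol.

-258.6 kJ/mol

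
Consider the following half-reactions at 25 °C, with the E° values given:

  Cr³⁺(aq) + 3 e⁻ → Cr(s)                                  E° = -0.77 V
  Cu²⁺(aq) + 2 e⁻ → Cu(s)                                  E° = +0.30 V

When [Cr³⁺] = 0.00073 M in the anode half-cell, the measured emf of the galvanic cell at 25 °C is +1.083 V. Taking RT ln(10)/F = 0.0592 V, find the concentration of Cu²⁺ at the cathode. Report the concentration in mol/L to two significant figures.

Cu²⁺/Cu is the cathode, Cr³⁺/Cr the anode: E°cell = +1.07 V, n = 6.
Overall reaction: 3 Cu²⁺(aq) + 2 Cr(s) → 3 Cu(s) + 2 Cr³⁺(aq); Q = [Cr³⁺]^2/[Cu²⁺]^3.
From E = E° − (0.0592/n) log Q: log Q = (E° − E)·n/0.0592 = (+1.07 − (+1.083))·6/0.0592 = -1.3176.
So 3·log[Cu²⁺] = 2·log(0.00073) − log Q = -6.2734 − (-1.3176) = -4.9558; log[Cu²⁺] = -4.9558 / 3 = -1.6519; [Cu²⁺] = 10^(-1.6519) ≈ 0.022 M.

0.022 M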